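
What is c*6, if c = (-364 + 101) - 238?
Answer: -3006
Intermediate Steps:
c = -501 (c = -263 - 238 = -501)
c*6 = -501*6 = -3006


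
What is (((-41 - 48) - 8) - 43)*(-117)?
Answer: 16380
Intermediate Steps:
(((-41 - 48) - 8) - 43)*(-117) = ((-89 - 8) - 43)*(-117) = (-97 - 43)*(-117) = -140*(-117) = 16380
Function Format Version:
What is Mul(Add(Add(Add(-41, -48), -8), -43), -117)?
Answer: 16380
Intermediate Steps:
Mul(Add(Add(Add(-41, -48), -8), -43), -117) = Mul(Add(Add(-89, -8), -43), -117) = Mul(Add(-97, -43), -117) = Mul(-140, -117) = 16380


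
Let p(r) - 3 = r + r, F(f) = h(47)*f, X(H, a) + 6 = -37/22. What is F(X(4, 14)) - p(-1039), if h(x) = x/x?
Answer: 45481/22 ≈ 2067.3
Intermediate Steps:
h(x) = 1
X(H, a) = -169/22 (X(H, a) = -6 - 37/22 = -169/22)
F(f) = f (F(f) = 1*f = f)
p(r) = 3 + 2*r (p(r) = 3 + (r + r) = 3 + 2*r)
F(X(4, 14)) - p(-1039) = -169/22 - (3 + 2*(-1039)) = -169/22 - (3 - 2078) = -169/22 - 1*(-2075) = -169/22 + 2075 = 45481/22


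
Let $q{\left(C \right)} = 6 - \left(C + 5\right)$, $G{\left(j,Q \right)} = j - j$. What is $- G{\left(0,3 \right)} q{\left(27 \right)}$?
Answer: $0$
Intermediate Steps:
$G{\left(j,Q \right)} = 0$
$q{\left(C \right)} = 1 - C$ ($q{\left(C \right)} = 6 - \left(5 + C\right) = 1 - C$)
$- G{\left(0,3 \right)} q{\left(27 \right)} = - 0 \left(1 - 27\right) = - 0 \left(-26\right) = \left(-1\right) 0 = 0$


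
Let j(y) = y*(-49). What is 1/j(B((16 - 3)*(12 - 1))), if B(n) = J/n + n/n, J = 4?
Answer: -143/7203 ≈ -0.019853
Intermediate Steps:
B(n) = 1 + 4/n (B(n) = 4/n + n/n = 4/n + 1 = 1 + 4/n)
j(y) = -49*y
1/j(B((16 - 3)*(12 - 1))) = 1/(-49*(4 + (16 - 3)*(12 - 1))/((16 - 3)*(12 - 1))) = 1/(-49*(4 + 13*11)/(13*11)) = 1/(-49*(4 + 143)/143) = 1/(-49*147/143) = 1/(-7203/143) = -143/7203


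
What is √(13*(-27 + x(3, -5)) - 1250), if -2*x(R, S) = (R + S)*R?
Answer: I*√1562 ≈ 39.522*I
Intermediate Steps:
x(R, S) = -R*(R + S)/2 (x(R, S) = -(R + S)*R/2 = -R*(R + S)/2)
√(13*(-27 + x(3, -5)) - 1250) = √(13*(-27 - ½*3*(3 - 5)) - 1250) = √(13*(-27 - ½*3*(-2)) - 1250) = √(13*(-27 + 3) - 1250) = √(13*(-24) - 1250) = √(-312 - 1250) = √(-1562) = I*√1562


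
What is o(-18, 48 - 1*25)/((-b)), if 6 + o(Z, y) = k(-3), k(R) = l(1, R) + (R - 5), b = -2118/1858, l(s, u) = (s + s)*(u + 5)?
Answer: -9290/1059 ≈ -8.7724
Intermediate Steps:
l(s, u) = 2*s*(5 + u) (l(s, u) = (2*s)*(5 + u) = 2*s*(5 + u))
b = -1059/929 (b = -2118*1/1858 = -1059/929 ≈ -1.1399)
k(R) = 5 + 3*R (k(R) = 2*1*(5 + R) + (R - 5) = (10 + 2*R) + (-5 + R) = 5 + 3*R)
o(Z, y) = -10 (o(Z, y) = -6 + (5 + 3*(-3)) = -6 + (5 - 9) = -6 - 4 = -10)
o(-18, 48 - 1*25)/((-b)) = -10/((-1*(-1059/929))) = -10/1059/929 = -10*929/1059 = -9290/1059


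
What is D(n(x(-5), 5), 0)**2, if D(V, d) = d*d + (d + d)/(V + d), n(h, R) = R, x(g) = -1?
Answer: 0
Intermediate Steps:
D(V, d) = d**2 + 2*d/(V + d) (D(V, d) = d**2 + (2*d)/(V + d) = d**2 + 2*d/(V + d))
D(n(x(-5), 5), 0)**2 = (0*(2 + 0**2 + 5*0)/(5 + 0))**2 = (0*(2 + 0 + 0)/5)**2 = (0*(1/5)*2)**2 = 0**2 = 0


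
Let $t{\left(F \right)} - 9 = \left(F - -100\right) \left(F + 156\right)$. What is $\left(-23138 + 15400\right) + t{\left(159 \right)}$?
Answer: $73856$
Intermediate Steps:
$t{\left(F \right)} = 9 + \left(100 + F\right) \left(156 + F\right)$ ($t{\left(F \right)} = 9 + \left(F - -100\right) \left(F + 156\right) = 9 + \left(F + 100\right) \left(156 + F\right) = 9 + \left(100 + F\right) \left(156 + F\right)$)
$\left(-23138 + 15400\right) + t{\left(159 \right)} = \left(-23138 + 15400\right) + \left(15609 + 159^{2} + 256 \cdot 159\right) = -7738 + \left(15609 + 25281 + 40704\right) = -7738 + 81594 = 73856$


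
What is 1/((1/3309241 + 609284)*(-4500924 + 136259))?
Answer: -3309241/8800332595743620925 ≈ -3.7604e-13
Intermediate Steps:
1/((1/3309241 + 609284)*(-4500924 + 136259)) = 1/((1/3309241 + 609284)*(-4364665)) = 1/((2016267593445/3309241)*(-4364665)) = 1/(-8800332595743620925/3309241) = -3309241/8800332595743620925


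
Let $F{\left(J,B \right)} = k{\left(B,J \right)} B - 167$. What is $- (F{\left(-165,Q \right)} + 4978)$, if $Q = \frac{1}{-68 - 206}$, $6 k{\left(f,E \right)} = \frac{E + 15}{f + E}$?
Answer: $- \frac{217510096}{45211} \approx -4811.0$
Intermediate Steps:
$k{\left(f,E \right)} = \frac{15 + E}{6 \left(E + f\right)}$ ($k{\left(f,E \right)} = \frac{\left(E + 15\right) \frac{1}{f + E}}{6} = \frac{\left(15 + E\right) \frac{1}{E + f}}{6} = \frac{\frac{1}{E + f} \left(15 + E\right)}{6} = \frac{15 + E}{6 \left(E + f\right)}$)
$Q = - \frac{1}{274}$ ($Q = \frac{1}{-274} = - \frac{1}{274} \approx -0.0036496$)
$F{\left(J,B \right)} = -167 + \frac{B \left(15 + J\right)}{6 \left(B + J\right)}$ ($F{\left(J,B \right)} = \frac{15 + J}{6 \left(J + B\right)} B - 167 = \frac{15 + J}{6 \left(B + J\right)} B - 167 = \frac{B \left(15 + J\right)}{6 \left(B + J\right)} - 167 = -167 + \frac{B \left(15 + J\right)}{6 \left(B + J\right)}$)
$- (F{\left(-165,Q \right)} + 4978) = - (\frac{\left(-1002\right) \left(-165\right) - - \frac{987}{274} - - \frac{165}{274}}{6 \left(- \frac{1}{274} - 165\right)} + 4978) = - (\frac{165330 + \frac{987}{274} + \frac{165}{274}}{6 \left(- \frac{45211}{274}\right)} + 4978) = - (\frac{1}{6} \left(- \frac{274}{45211}\right) \frac{22650786}{137} + 4978) = - (- \frac{7550262}{45211} + 4978) = \left(-1\right) \frac{217510096}{45211} = - \frac{217510096}{45211}$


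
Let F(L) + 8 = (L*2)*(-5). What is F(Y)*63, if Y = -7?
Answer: 3906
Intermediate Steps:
F(L) = -8 - 10*L (F(L) = -8 + (L*2)*(-5) = -8 + (2*L)*(-5) = -8 - 10*L)
F(Y)*63 = (-8 - 10*(-7))*63 = (-8 + 70)*63 = 62*63 = 3906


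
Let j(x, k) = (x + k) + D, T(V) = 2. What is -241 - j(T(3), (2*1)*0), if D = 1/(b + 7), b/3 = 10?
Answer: -8992/37 ≈ -243.03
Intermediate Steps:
b = 30 (b = 3*10 = 30)
D = 1/37 (D = 1/(30 + 7) = 1/37 ≈ 0.027027)
j(x, k) = 1/37 + k + x (j(x, k) = (x + k) + 1/37 = (k + x) + 1/37 = 1/37 + k + x)
-241 - j(T(3), (2*1)*0) = -241 - (1/37 + (2*1)*0 + 2) = -241 - (1/37 + 2*0 + 2) = -241 - (1/37 + 0 + 2) = -241 - 1*75/37 = -241 - 75/37 = -8992/37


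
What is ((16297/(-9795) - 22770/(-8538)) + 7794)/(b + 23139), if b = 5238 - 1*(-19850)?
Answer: 108648974684/672201670695 ≈ 0.16163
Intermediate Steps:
b = 25088 (b = 5238 + 19850 = 25088)
((16297/(-9795) - 22770/(-8538)) + 7794)/(b + 23139) = ((16297/(-9795) - 22770/(-8538)) + 7794)/(25088 + 23139) = ((16297*(-1/9795) - 22770*(-1/8538)) + 7794)/48227 = ((-16297/9795 + 3795/1423) + 7794)*(1/48227) = (13981394/13938285 + 7794)*(1/48227) = (108648974684/13938285)*(1/48227) = 108648974684/672201670695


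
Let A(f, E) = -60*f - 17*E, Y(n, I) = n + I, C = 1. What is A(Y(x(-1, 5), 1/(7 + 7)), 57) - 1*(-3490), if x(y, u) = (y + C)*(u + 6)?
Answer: 17617/7 ≈ 2516.7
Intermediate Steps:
x(y, u) = (1 + y)*(6 + u) (x(y, u) = (y + 1)*(u + 6) = (1 + y)*(6 + u))
Y(n, I) = I + n
A(Y(x(-1, 5), 1/(7 + 7)), 57) - 1*(-3490) = (-60*(1/(7 + 7) + (6 + 5 + 6*(-1) + 5*(-1))) - 17*57) - 1*(-3490) = (-60*(1/14 + (6 + 5 - 6 - 5)) - 969) + 3490 = (-60*(1/14 + 0) - 969) + 3490 = (-60*1/14 - 969) + 3490 = (-30/7 - 969) + 3490 = -6813/7 + 3490 = 17617/7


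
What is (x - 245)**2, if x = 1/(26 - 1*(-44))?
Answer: 294088201/4900 ≈ 60018.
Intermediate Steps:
x = 1/70 (x = 1/(26 + 44) = 1/70 ≈ 0.014286)
(x - 245)**2 = (1/70 - 245)**2 = (-17149/70)**2 = 294088201/4900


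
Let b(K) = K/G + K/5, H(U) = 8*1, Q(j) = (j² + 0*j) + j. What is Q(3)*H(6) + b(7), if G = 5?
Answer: 494/5 ≈ 98.800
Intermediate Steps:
Q(j) = j + j² (Q(j) = (j² + 0) + j = j² + j = j + j²)
H(U) = 8
b(K) = 2*K/5 (b(K) = K/5 + K/5 = 2*K/5)
Q(3)*H(6) + b(7) = (3*(1 + 3))*8 + (⅖)*7 = (3*4)*8 + 14/5 = 12*8 + 14/5 = 96 + 14/5 = 494/5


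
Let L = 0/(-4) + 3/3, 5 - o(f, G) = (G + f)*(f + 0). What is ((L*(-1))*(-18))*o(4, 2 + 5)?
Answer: -702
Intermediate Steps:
o(f, G) = 5 - f*(G + f) (o(f, G) = 5 - (G + f)*(f + 0) = 5 - (G + f)*f = 5 - f*(G + f))
L = 1 (L = 0*(-¼) + 3*(⅓) = 0 + 1 = 1)
((L*(-1))*(-18))*o(4, 2 + 5) = ((1*(-1))*(-18))*(5 - 1*4² - 1*(2 + 5)*4) = (-1*(-18))*(5 - 1*16 - 1*7*4) = 18*(5 - 16 - 28) = 18*(-39) = -702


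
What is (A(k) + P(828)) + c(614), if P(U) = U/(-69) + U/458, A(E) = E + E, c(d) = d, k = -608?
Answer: -140192/229 ≈ -612.19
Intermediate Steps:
A(E) = 2*E
P(U) = -389*U/31602 (P(U) = U*(-1/69) + U*(1/458) = -U/69 + U/458 = -389*U/31602)
(A(k) + P(828)) + c(614) = (2*(-608) - 389/31602*828) + 614 = (-1216 - 2334/229) + 614 = -280798/229 + 614 = -140192/229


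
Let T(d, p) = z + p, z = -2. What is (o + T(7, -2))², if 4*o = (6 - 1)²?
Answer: 81/16 ≈ 5.0625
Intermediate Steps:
T(d, p) = -2 + p
o = 25/4 (o = (6 - 1)²/4 = (¼)*5² = (¼)*25 = 25/4 ≈ 6.2500)
(o + T(7, -2))² = (25/4 + (-2 - 2))² = (25/4 - 4)² = (9/4)² = 81/16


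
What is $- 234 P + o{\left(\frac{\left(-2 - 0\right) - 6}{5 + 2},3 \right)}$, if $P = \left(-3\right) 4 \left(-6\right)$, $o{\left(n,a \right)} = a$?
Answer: $-16845$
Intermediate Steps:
$P = 72$ ($P = \left(-12\right) \left(-6\right) = 72$)
$- 234 P + o{\left(\frac{\left(-2 - 0\right) - 6}{5 + 2},3 \right)} = \left(-234\right) 72 + 3 = -16848 + 3 = -16845$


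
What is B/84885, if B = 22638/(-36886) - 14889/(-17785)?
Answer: 24429804/9281007722725 ≈ 2.6322e-6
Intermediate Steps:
B = 73289412/328008755 (B = 22638*(-1/36886) - 14889*(-1/17785) = -11319/18443 + 14889/17785 = 73289412/328008755 ≈ 0.22344)
B/84885 = (73289412/328008755)/84885 = (73289412/328008755)*(1/84885) = 24429804/9281007722725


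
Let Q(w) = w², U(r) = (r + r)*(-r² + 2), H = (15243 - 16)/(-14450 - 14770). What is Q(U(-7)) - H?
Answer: 12651223307/29220 ≈ 4.3296e+5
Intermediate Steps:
H = -15227/29220 (H = 15227/(-29220) = 15227*(-1/29220) = -15227/29220 ≈ -0.52112)
U(r) = 2*r*(2 - r²) (U(r) = (2*r)*(2 - r²) = 2*r*(2 - r²))
Q(U(-7)) - H = (2*(-7)*(2 - 1*(-7)²))² - 1*(-15227/29220) = (2*(-7)*(2 - 1*49))² + 15227/29220 = (2*(-7)*(2 - 49))² + 15227/29220 = (2*(-7)*(-47))² + 15227/29220 = 658² + 15227/29220 = 432964 + 15227/29220 = 12651223307/29220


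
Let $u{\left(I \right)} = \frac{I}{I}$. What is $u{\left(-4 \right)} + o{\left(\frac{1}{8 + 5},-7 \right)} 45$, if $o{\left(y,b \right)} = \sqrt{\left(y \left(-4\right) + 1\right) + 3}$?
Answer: $1 + \frac{180 \sqrt{39}}{13} \approx 87.469$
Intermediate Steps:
$u{\left(I \right)} = 1$
$o{\left(y,b \right)} = \sqrt{4 - 4 y}$ ($o{\left(y,b \right)} = \sqrt{\left(- 4 y + 1\right) + 3} = \sqrt{\left(1 - 4 y\right) + 3} = \sqrt{4 - 4 y}$)
$u{\left(-4 \right)} + o{\left(\frac{1}{8 + 5},-7 \right)} 45 = 1 + 2 \sqrt{1 - \frac{1}{8 + 5}} \cdot 45 = 1 + 2 \sqrt{1 - \frac{1}{13}} \cdot 45 = 1 + 2 \sqrt{\frac{12}{13}} \cdot 45 = 1 + 2 \frac{2 \sqrt{39}}{13} \cdot 45 = 1 + \frac{4 \sqrt{39}}{13} \cdot 45 = 1 + \frac{180 \sqrt{39}}{13}$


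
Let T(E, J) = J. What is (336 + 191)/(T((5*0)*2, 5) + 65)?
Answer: 527/70 ≈ 7.5286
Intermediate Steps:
(336 + 191)/(T((5*0)*2, 5) + 65) = (336 + 191)/(5 + 65) = 527/70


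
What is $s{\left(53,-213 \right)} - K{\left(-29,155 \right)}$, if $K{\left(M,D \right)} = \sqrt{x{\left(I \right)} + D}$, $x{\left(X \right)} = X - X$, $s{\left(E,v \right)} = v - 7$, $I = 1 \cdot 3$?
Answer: $-220 - \sqrt{155} \approx -232.45$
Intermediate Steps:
$I = 3$
$s{\left(E,v \right)} = -7 + v$
$x{\left(X \right)} = 0$
$K{\left(M,D \right)} = \sqrt{D}$ ($K{\left(M,D \right)} = \sqrt{0 + D} = \sqrt{D}$)
$s{\left(53,-213 \right)} - K{\left(-29,155 \right)} = \left(-7 - 213\right) - \sqrt{155} = -220 - \sqrt{155}$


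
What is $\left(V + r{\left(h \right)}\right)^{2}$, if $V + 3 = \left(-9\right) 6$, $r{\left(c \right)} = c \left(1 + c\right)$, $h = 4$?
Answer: $1369$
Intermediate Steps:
$V = -57$ ($V = -3 - 54 = -57$)
$\left(V + r{\left(h \right)}\right)^{2} = \left(-57 + 4 \left(1 + 4\right)\right)^{2} = \left(-57 + 4 \cdot 5\right)^{2} = \left(-57 + 20\right)^{2} = \left(-37\right)^{2} = 1369$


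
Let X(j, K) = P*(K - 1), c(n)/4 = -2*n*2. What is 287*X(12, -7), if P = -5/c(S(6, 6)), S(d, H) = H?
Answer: -1435/12 ≈ -119.58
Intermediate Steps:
c(n) = -16*n (c(n) = 4*(-2*n*2) = 4*(-4*n) = -16*n)
P = 5/96 (P = -5/((-16*6)) = -5/(-96) = -5*(-1/96) = 5/96 ≈ 0.052083)
X(j, K) = -5/96 + 5*K/96 (X(j, K) = 5*(K - 1)/96 = 5*(-1 + K)/96 = -5/96 + 5*K/96)
287*X(12, -7) = 287*(-5/96 + (5/96)*(-7)) = 287*(-5/96 - 35/96) = 287*(-5/12) = -1435/12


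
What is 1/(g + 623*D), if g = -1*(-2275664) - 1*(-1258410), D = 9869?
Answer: 1/9682461 ≈ 1.0328e-7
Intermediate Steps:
g = 3534074 (g = 2275664 + 1258410 = 3534074)
1/(g + 623*D) = 1/(3534074 + 623*9869) = 1/(3534074 + 6148387) = 1/9682461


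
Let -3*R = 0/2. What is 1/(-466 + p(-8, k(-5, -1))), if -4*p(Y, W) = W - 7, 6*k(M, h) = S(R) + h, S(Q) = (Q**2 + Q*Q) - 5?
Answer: -1/464 ≈ -0.0021552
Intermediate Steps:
R = 0 (R = -0/2 = -1/3*0 = 0)
S(Q) = -5 + 2*Q**2 (S(Q) = (Q**2 + Q**2) - 5 = 2*Q**2 - 5 = -5 + 2*Q**2)
k(M, h) = -5/6 + h/6 (k(M, h) = ((-5 + 2*0**2) + h)/6 = ((-5 + 2*0) + h)/6 = ((-5 + 0) + h)/6 = (-5 + h)/6 = -5/6 + h/6)
p(Y, W) = 7/4 - W/4 (p(Y, W) = -(W - 7)/4 = -(-7 + W)/4 = 7/4 - W/4)
1/(-466 + p(-8, k(-5, -1))) = 1/(-466 + (7/4 - (-5/6 + (1/6)*(-1))/4)) = 1/(-466 + (7/4 - (-5/6 - 1/6)/4)) = 1/(-466 + (7/4 - 1/4*(-1))) = 1/(-466 + (7/4 + 1/4)) = 1/(-466 + 2) = 1/(-464) = -1/464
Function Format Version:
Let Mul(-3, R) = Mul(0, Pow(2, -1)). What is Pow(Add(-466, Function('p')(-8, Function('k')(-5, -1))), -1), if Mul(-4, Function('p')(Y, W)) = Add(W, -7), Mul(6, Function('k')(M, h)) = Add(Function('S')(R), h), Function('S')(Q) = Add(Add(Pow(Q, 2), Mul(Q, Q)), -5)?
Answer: Rational(-1, 464) ≈ -0.0021552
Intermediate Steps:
R = 0 (R = Mul(Rational(-1, 3), Mul(0, Pow(2, -1))) = Mul(Rational(-1, 3), Mul(0, Rational(1, 2))) = Mul(Rational(-1, 3), 0) = 0)
Function('S')(Q) = Add(-5, Mul(2, Pow(Q, 2))) (Function('S')(Q) = Add(Add(Pow(Q, 2), Pow(Q, 2)), -5) = Add(Mul(2, Pow(Q, 2)), -5) = Add(-5, Mul(2, Pow(Q, 2))))
Function('k')(M, h) = Add(Rational(-5, 6), Mul(Rational(1, 6), h)) (Function('k')(M, h) = Mul(Rational(1, 6), Add(Add(-5, Mul(2, Pow(0, 2))), h)) = Mul(Rational(1, 6), Add(Add(-5, Mul(2, 0)), h)) = Mul(Rational(1, 6), Add(Add(-5, 0), h)) = Mul(Rational(1, 6), Add(-5, h)) = Add(Rational(-5, 6), Mul(Rational(1, 6), h)))
Function('p')(Y, W) = Add(Rational(7, 4), Mul(Rational(-1, 4), W)) (Function('p')(Y, W) = Mul(Rational(-1, 4), Add(W, -7)) = Mul(Rational(-1, 4), Add(-7, W)) = Add(Rational(7, 4), Mul(Rational(-1, 4), W)))
Pow(Add(-466, Function('p')(-8, Function('k')(-5, -1))), -1) = Pow(Add(-466, Add(Rational(7, 4), Mul(Rational(-1, 4), Add(Rational(-5, 6), Mul(Rational(1, 6), -1))))), -1) = Pow(Add(-466, Add(Rational(7, 4), Mul(Rational(-1, 4), Add(Rational(-5, 6), Rational(-1, 6))))), -1) = Pow(Add(-466, Add(Rational(7, 4), Mul(Rational(-1, 4), -1))), -1) = Pow(Add(-466, Add(Rational(7, 4), Rational(1, 4))), -1) = Pow(Add(-466, 2), -1) = Pow(-464, -1) = Rational(-1, 464)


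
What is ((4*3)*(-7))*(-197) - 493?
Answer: 16055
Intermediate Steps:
((4*3)*(-7))*(-197) - 493 = (12*(-7))*(-197) - 493 = -84*(-197) - 493 = 16548 - 493 = 16055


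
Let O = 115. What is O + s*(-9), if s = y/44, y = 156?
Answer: 914/11 ≈ 83.091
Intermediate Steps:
s = 39/11 (s = 156/44 = 156*(1/44) = 39/11 ≈ 3.5455)
O + s*(-9) = 115 + (39/11)*(-9) = 115 - 351/11 = 914/11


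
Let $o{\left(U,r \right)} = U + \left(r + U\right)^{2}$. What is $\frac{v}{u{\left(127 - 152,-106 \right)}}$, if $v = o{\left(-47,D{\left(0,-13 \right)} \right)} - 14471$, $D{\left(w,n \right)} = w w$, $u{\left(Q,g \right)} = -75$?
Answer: $\frac{4103}{25} \approx 164.12$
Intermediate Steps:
$D{\left(w,n \right)} = w^{2}$
$o{\left(U,r \right)} = U + \left(U + r\right)^{2}$
$v = -12309$ ($v = \left(-47 + \left(-47 + 0^{2}\right)^{2}\right) - 14471 = \left(-47 + \left(-47 + 0\right)^{2}\right) - 14471 = \left(-47 + \left(-47\right)^{2}\right) - 14471 = \left(-47 + 2209\right) - 14471 = 2162 - 14471 = -12309$)
$\frac{v}{u{\left(127 - 152,-106 \right)}} = - \frac{12309}{-75} = \left(-12309\right) \left(- \frac{1}{75}\right) = \frac{4103}{25}$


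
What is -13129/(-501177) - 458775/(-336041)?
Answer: 234339360464/168416020257 ≈ 1.3914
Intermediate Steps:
-13129/(-501177) - 458775/(-336041) = -13129*(-1/501177) - 458775*(-1/336041) = 13129/501177 + 458775/336041 = 234339360464/168416020257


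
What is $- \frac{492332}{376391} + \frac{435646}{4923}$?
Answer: $\frac{161549483150}{1852972893} \approx 87.184$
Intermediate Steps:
$- \frac{492332}{376391} + \frac{435646}{4923} = \frac{161549483150}{1852972893}$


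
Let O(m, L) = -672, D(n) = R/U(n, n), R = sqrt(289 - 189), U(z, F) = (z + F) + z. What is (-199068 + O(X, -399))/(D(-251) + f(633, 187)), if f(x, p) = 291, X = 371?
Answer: -150404220/219113 ≈ -686.42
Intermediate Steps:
U(z, F) = F + 2*z (U(z, F) = (F + z) + z = F + 2*z)
R = 10 (R = sqrt(100) = 10)
D(n) = 10/(3*n) (D(n) = 10/(n + 2*n) = 10/((3*n)) = 10*(1/(3*n)) = 10/(3*n))
(-199068 + O(X, -399))/(D(-251) + f(633, 187)) = (-199068 - 672)/((10/3)/(-251) + 291) = -199740/((10/3)*(-1/251) + 291) = -199740/(-10/753 + 291) = -199740/219113/753 = -199740*753/219113 = -150404220/219113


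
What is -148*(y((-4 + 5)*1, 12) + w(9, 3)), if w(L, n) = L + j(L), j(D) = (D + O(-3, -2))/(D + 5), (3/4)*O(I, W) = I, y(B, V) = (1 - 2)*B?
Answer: -8658/7 ≈ -1236.9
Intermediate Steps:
y(B, V) = -B
O(I, W) = 4*I/3
j(D) = (-4 + D)/(5 + D) (j(D) = (D + (4/3)*(-3))/(D + 5) = (D - 4)/(5 + D) = (-4 + D)/(5 + D))
w(L, n) = L + (-4 + L)/(5 + L)
-148*(y((-4 + 5)*1, 12) + w(9, 3)) = -148*(-(-4 + 5) + (-4 + 9 + 9*(5 + 9))/(5 + 9)) = -148*(-1 + (-4 + 9 + 9*14)/14) = -148*(-1*1 + (-4 + 9 + 126)/14) = -148*(-1 + (1/14)*131) = -148*(-1 + 131/14) = -148*117/14 = -8658/7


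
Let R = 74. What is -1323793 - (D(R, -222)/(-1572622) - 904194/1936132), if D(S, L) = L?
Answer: -1007672126575518277/761200944526 ≈ -1.3238e+6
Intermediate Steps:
-1323793 - (D(R, -222)/(-1572622) - 904194/1936132) = -1323793 - (-222/(-1572622) - 904194/1936132) = -1323793 - (-222*(-1/1572622) - 904194*1/1936132) = -1323793 - (111/786311 - 452097/968066) = -1323793 - 1*(-355381388841/761200944526) = -1323793 + 355381388841/761200944526 = -1007672126575518277/761200944526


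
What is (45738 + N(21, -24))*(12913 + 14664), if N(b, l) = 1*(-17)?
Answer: 1260848017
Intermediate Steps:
N(b, l) = -17
(45738 + N(21, -24))*(12913 + 14664) = (45738 - 17)*(12913 + 14664) = 45721*27577 = 1260848017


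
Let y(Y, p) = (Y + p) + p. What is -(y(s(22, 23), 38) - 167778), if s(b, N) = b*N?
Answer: 167196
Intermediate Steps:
s(b, N) = N*b
y(Y, p) = Y + 2*p
-(y(s(22, 23), 38) - 167778) = -((23*22 + 2*38) - 167778) = -((506 + 76) - 167778) = -(582 - 167778) = -1*(-167196) = 167196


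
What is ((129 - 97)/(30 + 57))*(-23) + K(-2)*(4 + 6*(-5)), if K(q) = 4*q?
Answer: 17360/87 ≈ 199.54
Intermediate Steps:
((129 - 97)/(30 + 57))*(-23) + K(-2)*(4 + 6*(-5)) = ((129 - 97)/(30 + 57))*(-23) + (4*(-2))*(4 + 6*(-5)) = (32/87)*(-23) - 8*(4 - 30) = (32*(1/87))*(-23) - 8*(-26) = (32/87)*(-23) + 208 = -736/87 + 208 = 17360/87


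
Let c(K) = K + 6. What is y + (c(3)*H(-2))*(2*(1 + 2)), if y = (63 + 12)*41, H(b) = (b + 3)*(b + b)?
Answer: 2859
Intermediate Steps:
H(b) = 2*b*(3 + b) (H(b) = (3 + b)*(2*b) = 2*b*(3 + b))
c(K) = 6 + K
y = 3075 (y = 75*41 = 3075)
y + (c(3)*H(-2))*(2*(1 + 2)) = 3075 + ((6 + 3)*(2*(-2)*(3 - 2)))*(2*(1 + 2)) = 3075 + (9*(2*(-2)*1))*(2*3) = 3075 + (9*(-4))*6 = 3075 - 36*6 = 3075 - 216 = 2859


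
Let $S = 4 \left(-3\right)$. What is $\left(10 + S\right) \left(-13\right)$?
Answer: $26$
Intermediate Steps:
$S = -12$
$\left(10 + S\right) \left(-13\right) = \left(10 - 12\right) \left(-13\right) = \left(-2\right) \left(-13\right) = 26$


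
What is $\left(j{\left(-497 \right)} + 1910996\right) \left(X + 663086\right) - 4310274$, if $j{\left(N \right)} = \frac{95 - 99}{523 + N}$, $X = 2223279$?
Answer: $\frac{71705753797728}{13} \approx 5.5158 \cdot 10^{12}$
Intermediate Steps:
$j{\left(N \right)} = - \frac{4}{523 + N}$
$\left(j{\left(-497 \right)} + 1910996\right) \left(X + 663086\right) - 4310274 = \left(- \frac{4}{523 - 497} + 1910996\right) \left(2223279 + 663086\right) - 4310274 = \left(- \frac{4}{26} + 1910996\right) 2886365 - 4310274 = \left(\left(-4\right) \frac{1}{26} + 1910996\right) 2886365 - 4310274 = \left(- \frac{2}{13} + 1910996\right) 2886365 - 4310274 = \frac{24842946}{13} \cdot 2886365 - 4310274 = \frac{71705809831290}{13} - 4310274 = \frac{71705753797728}{13}$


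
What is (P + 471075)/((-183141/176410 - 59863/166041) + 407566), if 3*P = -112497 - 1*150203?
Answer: 11233454886741750/11938094076053849 ≈ 0.94098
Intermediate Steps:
P = -262700/3 (P = (-112497 - 1*150203)/3 = (-112497 - 150203)/3 = (1/3)*(-262700) = -262700/3 ≈ -87567.)
(P + 471075)/((-183141/176410 - 59863/166041) + 407566) = (-262700/3 + 471075)/((-183141/176410 - 59863/166041) + 407566) = 1150525/(3*((-183141*1/176410 - 59863*1/166041) + 407566)) = 1150525/(3*((-183141/176410 - 59863/166041) + 407566)) = 1150525/(3*(-40969346611/29291292810 + 407566)) = 1150525/(3*(11938094076053849/29291292810)) = (1150525/3)*(29291292810/11938094076053849) = 11233454886741750/11938094076053849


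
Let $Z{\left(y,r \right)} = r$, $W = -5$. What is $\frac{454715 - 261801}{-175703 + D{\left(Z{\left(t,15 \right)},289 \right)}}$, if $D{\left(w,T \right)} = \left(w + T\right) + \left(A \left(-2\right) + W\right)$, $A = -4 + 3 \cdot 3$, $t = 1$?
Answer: $- \frac{96457}{87707} \approx -1.0998$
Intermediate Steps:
$A = 5$ ($A = -4 + 9 = 5$)
$D{\left(w,T \right)} = -15 + T + w$ ($D{\left(w,T \right)} = \left(w + T\right) + \left(5 \left(-2\right) - 5\right) = \left(T + w\right) - 15 = -15 + T + w$)
$\frac{454715 - 261801}{-175703 + D{\left(Z{\left(t,15 \right)},289 \right)}} = \frac{454715 - 261801}{-175703 + \left(-15 + 289 + 15\right)} = \frac{192914}{-175703 + 289} = \frac{192914}{-175414} = 192914 \left(- \frac{1}{175414}\right) = - \frac{96457}{87707}$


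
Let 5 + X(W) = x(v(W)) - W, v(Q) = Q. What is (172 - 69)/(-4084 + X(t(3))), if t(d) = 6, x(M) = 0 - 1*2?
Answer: -103/4097 ≈ -0.025140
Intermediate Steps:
x(M) = -2 (x(M) = 0 - 2 = -2)
X(W) = -7 - W (X(W) = -5 + (-2 - W) = -7 - W)
(172 - 69)/(-4084 + X(t(3))) = (172 - 69)/(-4084 + (-7 - 1*6)) = 103/(-4084 + (-7 - 6)) = 103/(-4084 - 13) = 103/(-4097) = 103*(-1/4097) = -103/4097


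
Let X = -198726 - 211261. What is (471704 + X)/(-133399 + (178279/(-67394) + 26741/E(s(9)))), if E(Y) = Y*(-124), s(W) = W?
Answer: -74868398964/161857536197 ≈ -0.46256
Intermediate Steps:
E(Y) = -124*Y
X = -409987
(471704 + X)/(-133399 + (178279/(-67394) + 26741/E(s(9)))) = (471704 - 409987)/(-133399 + (178279/(-67394) + 26741/((-124*9)))) = 61717/(-133399 + (178279*(-1/67394) + 26741/(-1116))) = 61717/(-133399 + (-178279/67394 + 26741*(-1/1116))) = 61717/(-133399 + (-178279/67394 - 26741/1116)) = 61717/(-133399 - 32276489/1213092) = 61717/(-161857536197/1213092) = 61717*(-1213092/161857536197) = -74868398964/161857536197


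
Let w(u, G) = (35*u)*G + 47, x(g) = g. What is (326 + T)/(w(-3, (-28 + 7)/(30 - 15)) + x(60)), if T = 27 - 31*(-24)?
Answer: 1097/254 ≈ 4.3189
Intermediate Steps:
T = 771 (T = 27 + 744 = 771)
w(u, G) = 47 + 35*G*u (w(u, G) = 35*G*u + 47 = 47 + 35*G*u)
(326 + T)/(w(-3, (-28 + 7)/(30 - 15)) + x(60)) = (326 + 771)/((47 + 35*((-28 + 7)/(30 - 15))*(-3)) + 60) = 1097/((47 + 35*(-21/15)*(-3)) + 60) = 1097/((47 + 35*(-21*1/15)*(-3)) + 60) = 1097/((47 + 35*(-7/5)*(-3)) + 60) = 1097/((47 + 147) + 60) = 1097/(194 + 60) = 1097/254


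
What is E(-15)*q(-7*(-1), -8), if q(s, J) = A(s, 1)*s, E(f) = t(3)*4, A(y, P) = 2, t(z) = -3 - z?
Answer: -336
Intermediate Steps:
E(f) = -24 (E(f) = (-3 - 1*3)*4 = (-3 - 3)*4 = -6*4 = -24)
q(s, J) = 2*s
E(-15)*q(-7*(-1), -8) = -48*(-7*(-1)) = -48*7 = -24*14 = -336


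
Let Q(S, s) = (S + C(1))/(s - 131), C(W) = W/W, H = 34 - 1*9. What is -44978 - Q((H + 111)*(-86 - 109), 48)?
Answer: -3759693/83 ≈ -45298.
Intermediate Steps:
H = 25 (H = 34 - 9 = 25)
C(W) = 1
Q(S, s) = (1 + S)/(-131 + s) (Q(S, s) = (S + 1)/(s - 131) = (1 + S)/(-131 + s))
-44978 - Q((H + 111)*(-86 - 109), 48) = -44978 - (1 + (25 + 111)*(-86 - 109))/(-131 + 48) = -44978 - (1 + 136*(-195))/(-83) = -44978 - (-1)*(1 - 26520)/83 = -44978 - (-1)*(-26519)/83 = -44978 - 1*26519/83 = -44978 - 26519/83 = -3759693/83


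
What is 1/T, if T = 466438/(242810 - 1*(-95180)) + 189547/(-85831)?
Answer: -14505009845/12015075276 ≈ -1.2072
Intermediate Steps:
T = -12015075276/14505009845 (T = 466438/(242810 + 95180) + 189547*(-1/85831) = 466438/337990 - 189547/85831 = 466438*(1/337990) - 189547/85831 = 233219/168995 - 189547/85831 = -12015075276/14505009845 ≈ -0.82834)
1/T = 1/(-12015075276/14505009845) = -14505009845/12015075276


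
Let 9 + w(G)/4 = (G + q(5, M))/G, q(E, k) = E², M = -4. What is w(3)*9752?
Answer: 39008/3 ≈ 13003.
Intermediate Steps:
w(G) = -36 + 4*(25 + G)/G (w(G) = -36 + 4*((G + 5²)/G) = -36 + 4*((G + 25)/G) = -36 + 4*((25 + G)/G) = -36 + 4*(25 + G)/G)
w(3)*9752 = (-32 + 100/3)*9752 = (4/3)*9752 = 39008/3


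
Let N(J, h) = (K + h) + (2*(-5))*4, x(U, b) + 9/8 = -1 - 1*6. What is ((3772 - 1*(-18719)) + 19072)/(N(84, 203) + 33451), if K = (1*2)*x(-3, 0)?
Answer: 166252/134391 ≈ 1.2371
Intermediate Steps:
x(U, b) = -65/8 (x(U, b) = -9/8 + (-1 - 1*6) = -9/8 + (-1 - 6) = -9/8 - 7 = -65/8)
K = -65/4 (K = (1*2)*(-65/8) = 2*(-65/8) = -65/4 ≈ -16.250)
N(J, h) = -225/4 + h (N(J, h) = (-65/4 + h) + (2*(-5))*4 = (-65/4 + h) - 10*4 = (-65/4 + h) - 40 = -225/4 + h)
((3772 - 1*(-18719)) + 19072)/(N(84, 203) + 33451) = ((3772 - 1*(-18719)) + 19072)/((-225/4 + 203) + 33451) = ((3772 + 18719) + 19072)/(587/4 + 33451) = (22491 + 19072)/(134391/4) = 41563*(4/134391) = 166252/134391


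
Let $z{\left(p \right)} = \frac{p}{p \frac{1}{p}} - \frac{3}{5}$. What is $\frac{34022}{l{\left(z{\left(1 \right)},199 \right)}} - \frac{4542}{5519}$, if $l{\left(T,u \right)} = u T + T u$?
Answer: $\frac{467610829}{2196562} \approx 212.88$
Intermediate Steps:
$z{\left(p \right)} = - \frac{3}{5} + p$ ($z{\left(p \right)} = \frac{p}{1} - \frac{3}{5} = p 1 - \frac{3}{5} = p - \frac{3}{5} = - \frac{3}{5} + p$)
$l{\left(T,u \right)} = 2 T u$ ($l{\left(T,u \right)} = T u + T u = 2 T u$)
$\frac{34022}{l{\left(z{\left(1 \right)},199 \right)}} - \frac{4542}{5519} = \frac{34022}{2 \left(- \frac{3}{5} + 1\right) 199} - \frac{4542}{5519} = \frac{34022}{2 \cdot \frac{2}{5} \cdot 199} - \frac{4542}{5519} = \frac{34022}{\frac{796}{5}} - \frac{4542}{5519} = 34022 \cdot \frac{5}{796} - \frac{4542}{5519} = \frac{85055}{398} - \frac{4542}{5519} = \frac{467610829}{2196562}$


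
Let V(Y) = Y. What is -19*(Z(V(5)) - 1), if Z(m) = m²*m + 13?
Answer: -2603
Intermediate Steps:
Z(m) = 13 + m³ (Z(m) = m³ + 13 = 13 + m³)
-19*(Z(V(5)) - 1) = -19*((13 + 5³) - 1) = -19*((13 + 125) - 1) = -19*(138 - 1) = -19*137 = -2603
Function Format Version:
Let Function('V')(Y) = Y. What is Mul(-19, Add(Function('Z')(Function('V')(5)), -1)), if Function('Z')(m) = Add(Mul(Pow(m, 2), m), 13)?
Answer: -2603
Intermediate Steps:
Function('Z')(m) = Add(13, Pow(m, 3)) (Function('Z')(m) = Add(Pow(m, 3), 13) = Add(13, Pow(m, 3)))
Mul(-19, Add(Function('Z')(Function('V')(5)), -1)) = Mul(-19, Add(Add(13, Pow(5, 3)), -1)) = Mul(-19, Add(Add(13, 125), -1)) = Mul(-19, Add(138, -1)) = Mul(-19, 137) = -2603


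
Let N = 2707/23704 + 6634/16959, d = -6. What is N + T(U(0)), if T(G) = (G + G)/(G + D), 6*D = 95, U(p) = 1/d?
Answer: 9146540267/18893818392 ≈ 0.48410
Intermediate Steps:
U(p) = -⅙ (U(p) = 1/(-6) = -⅙)
D = 95/6 (D = (⅙)*95 = 95/6 ≈ 15.833)
T(G) = 2*G/(95/6 + G) (T(G) = (G + G)/(G + 95/6) = (2*G)/(95/6 + G) = 2*G/(95/6 + G))
N = 203160349/401996136 (N = 2707*(1/23704) + 6634*(1/16959) = 2707/23704 + 6634/16959 = 203160349/401996136 ≈ 0.50538)
N + T(U(0)) = 203160349/401996136 + 12*(-⅙)/(95 + 6*(-⅙)) = 203160349/401996136 + 12*(-⅙)/(95 - 1) = 203160349/401996136 + 12*(-⅙)/94 = 203160349/401996136 + 12*(-⅙)*(1/94) = 203160349/401996136 - 1/47 = 9146540267/18893818392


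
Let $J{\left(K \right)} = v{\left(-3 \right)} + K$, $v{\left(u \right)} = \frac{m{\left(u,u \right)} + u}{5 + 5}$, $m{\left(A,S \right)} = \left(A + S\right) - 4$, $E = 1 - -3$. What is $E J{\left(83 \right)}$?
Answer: $\frac{1634}{5} \approx 326.8$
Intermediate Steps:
$E = 4$ ($E = 1 + 3 = 4$)
$m{\left(A,S \right)} = -4 + A + S$
$v{\left(u \right)} = - \frac{2}{5} + \frac{3 u}{10}$ ($v{\left(u \right)} = \frac{\left(-4 + u + u\right) + u}{5 + 5} = \frac{\left(-4 + 2 u\right) + u}{10} = \left(-4 + 3 u\right) \frac{1}{10} = - \frac{2}{5} + \frac{3 u}{10}$)
$J{\left(K \right)} = - \frac{13}{10} + K$ ($J{\left(K \right)} = \left(- \frac{2}{5} + \frac{3}{10} \left(-3\right)\right) + K = \left(- \frac{2}{5} - \frac{9}{10}\right) + K = - \frac{13}{10} + K$)
$E J{\left(83 \right)} = 4 \left(- \frac{13}{10} + 83\right) = 4 \cdot \frac{817}{10} = \frac{1634}{5}$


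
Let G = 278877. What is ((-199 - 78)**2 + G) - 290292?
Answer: 65314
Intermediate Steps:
((-199 - 78)**2 + G) - 290292 = ((-199 - 78)**2 + 278877) - 290292 = ((-277)**2 + 278877) - 290292 = (76729 + 278877) - 290292 = 355606 - 290292 = 65314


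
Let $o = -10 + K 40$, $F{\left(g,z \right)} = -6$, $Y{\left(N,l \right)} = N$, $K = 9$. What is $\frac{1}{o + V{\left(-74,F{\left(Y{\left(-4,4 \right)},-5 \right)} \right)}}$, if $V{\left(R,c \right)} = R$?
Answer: $\frac{1}{276} \approx 0.0036232$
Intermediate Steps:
$o = 350$ ($o = -10 + 9 \cdot 40 = -10 + 360 = 350$)
$\frac{1}{o + V{\left(-74,F{\left(Y{\left(-4,4 \right)},-5 \right)} \right)}} = \frac{1}{350 - 74} = \frac{1}{276}$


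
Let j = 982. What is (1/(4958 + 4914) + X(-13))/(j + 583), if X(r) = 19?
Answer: 187569/15449680 ≈ 0.012141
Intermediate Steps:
(1/(4958 + 4914) + X(-13))/(j + 583) = (1/(4958 + 4914) + 19)/(982 + 583) = (1/9872 + 19)/1565 = (1/9872 + 19)*(1/1565) = (187569/9872)*(1/1565) = 187569/15449680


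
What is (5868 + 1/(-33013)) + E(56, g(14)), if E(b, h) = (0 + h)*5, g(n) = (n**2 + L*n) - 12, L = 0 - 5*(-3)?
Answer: 258755893/33013 ≈ 7838.0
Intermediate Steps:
L = 15 (L = 0 + 15 = 15)
g(n) = -12 + n**2 + 15*n (g(n) = (n**2 + 15*n) - 12 = -12 + n**2 + 15*n)
E(b, h) = 5*h (E(b, h) = h*5 = 5*h)
(5868 + 1/(-33013)) + E(56, g(14)) = (5868 + 1/(-33013)) + 5*(-12 + 14**2 + 15*14) = (5868 - 1/33013) + 5*(-12 + 196 + 210) = 193720283/33013 + 5*394 = 193720283/33013 + 1970 = 258755893/33013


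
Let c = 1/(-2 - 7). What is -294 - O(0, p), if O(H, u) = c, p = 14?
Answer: -2645/9 ≈ -293.89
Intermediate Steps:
c = -⅑ (c = 1/(-9) = -⅑ ≈ -0.11111)
O(H, u) = -⅑
-294 - O(0, p) = -294 - 1*(-⅑) = -294 + ⅑ = -2645/9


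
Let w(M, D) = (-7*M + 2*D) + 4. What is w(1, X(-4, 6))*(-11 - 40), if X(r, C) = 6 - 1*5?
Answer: 51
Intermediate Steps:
X(r, C) = 1 (X(r, C) = 6 - 5 = 1)
w(M, D) = 4 - 7*M + 2*D
w(1, X(-4, 6))*(-11 - 40) = (4 - 7*1 + 2*1)*(-11 - 40) = (4 - 7 + 2)*(-51) = -1*(-51) = 51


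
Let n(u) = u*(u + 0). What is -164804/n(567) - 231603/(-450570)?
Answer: 67359529/48284432910 ≈ 0.0013951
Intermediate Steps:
n(u) = u² (n(u) = u*u = u²)
-164804/n(567) - 231603/(-450570) = -164804/(567²) - 231603/(-450570) = -164804/321489 - 231603*(-1/450570) = -164804*1/321489 + 77201/150190 = -164804/321489 + 77201/150190 = 67359529/48284432910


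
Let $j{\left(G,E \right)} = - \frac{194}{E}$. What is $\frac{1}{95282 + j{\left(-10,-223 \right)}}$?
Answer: $\frac{223}{21248080} \approx 1.0495 \cdot 10^{-5}$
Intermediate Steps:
$\frac{1}{95282 + j{\left(-10,-223 \right)}} = \frac{1}{95282 - \frac{194}{-223}} = \frac{1}{95282 - - \frac{194}{223}} = \frac{1}{95282 + \frac{194}{223}} = \frac{1}{\frac{21248080}{223}} = \frac{223}{21248080}$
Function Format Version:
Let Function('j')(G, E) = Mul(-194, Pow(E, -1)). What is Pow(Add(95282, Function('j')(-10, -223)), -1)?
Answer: Rational(223, 21248080) ≈ 1.0495e-5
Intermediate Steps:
Pow(Add(95282, Function('j')(-10, -223)), -1) = Pow(Add(95282, Mul(-194, Pow(-223, -1))), -1) = Pow(Add(95282, Mul(-194, Rational(-1, 223))), -1) = Pow(Add(95282, Rational(194, 223)), -1) = Pow(Rational(21248080, 223), -1) = Rational(223, 21248080)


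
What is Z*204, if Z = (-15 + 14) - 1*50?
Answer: -10404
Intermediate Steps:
Z = -51 (Z = -1 - 50 = -51)
Z*204 = -51*204 = -10404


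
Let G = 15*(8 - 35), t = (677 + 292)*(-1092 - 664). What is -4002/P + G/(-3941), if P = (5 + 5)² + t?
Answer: 352432401/3352734812 ≈ 0.10512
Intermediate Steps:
t = -1701564 (t = 969*(-1756) = -1701564)
P = -1701464 (P = (5 + 5)² - 1701564 = 10² - 1701564 = 100 - 1701564 = -1701464)
G = -405 (G = 15*(-27) = -405)
-4002/P + G/(-3941) = -4002/(-1701464) - 405/(-3941) = -4002*(-1/1701464) - 405*(-1/3941) = 2001/850732 + 405/3941 = 352432401/3352734812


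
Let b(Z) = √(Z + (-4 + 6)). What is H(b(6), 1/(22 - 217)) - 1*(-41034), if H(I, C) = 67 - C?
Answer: 8014696/195 ≈ 41101.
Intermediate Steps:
b(Z) = √(2 + Z) (b(Z) = √(Z + 2) = √(2 + Z))
H(b(6), 1/(22 - 217)) - 1*(-41034) = (67 - 1/(22 - 217)) - 1*(-41034) = (67 - 1/(-195)) + 41034 = (67 - 1*(-1/195)) + 41034 = (67 + 1/195) + 41034 = 13066/195 + 41034 = 8014696/195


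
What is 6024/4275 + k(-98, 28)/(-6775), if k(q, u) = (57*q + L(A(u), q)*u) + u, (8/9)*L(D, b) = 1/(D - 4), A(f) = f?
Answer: 13774387/6178800 ≈ 2.2293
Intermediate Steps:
L(D, b) = 9/(8*(-4 + D)) (L(D, b) = 9/(8*(D - 4)) = 9/(8*(-4 + D)))
k(q, u) = u + 57*q + 9*u/(8*(-4 + u)) (k(q, u) = (57*q + (9/(8*(-4 + u)))*u) + u = (57*q + 9*u/(8*(-4 + u))) + u = u + 57*q + 9*u/(8*(-4 + u)))
6024/4275 + k(-98, 28)/(-6775) = 6024/4275 + (((9/8)*28 + (-4 + 28)*(28 + 57*(-98)))/(-4 + 28))/(-6775) = 6024*(1/4275) + ((63/2 + 24*(28 - 5586))/24)*(-1/6775) = 2008/1425 + ((63/2 + 24*(-5558))/24)*(-1/6775) = 2008/1425 + ((63/2 - 133392)/24)*(-1/6775) = 2008/1425 + ((1/24)*(-266721/2))*(-1/6775) = 2008/1425 - 88907/16*(-1/6775) = 2008/1425 + 88907/108400 = 13774387/6178800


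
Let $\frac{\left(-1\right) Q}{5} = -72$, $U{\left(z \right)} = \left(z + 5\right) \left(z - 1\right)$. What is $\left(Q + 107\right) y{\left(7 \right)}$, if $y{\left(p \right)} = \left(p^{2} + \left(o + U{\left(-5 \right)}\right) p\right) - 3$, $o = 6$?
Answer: $41096$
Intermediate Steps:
$U{\left(z \right)} = \left(-1 + z\right) \left(5 + z\right)$ ($U{\left(z \right)} = \left(5 + z\right) \left(-1 + z\right) = \left(-1 + z\right) \left(5 + z\right)$)
$y{\left(p \right)} = -3 + p^{2} + 6 p$ ($y{\left(p \right)} = \left(p^{2} + \left(6 + \left(-5 + \left(-5\right)^{2} + 4 \left(-5\right)\right)\right) p\right) - 3 = \left(p^{2} + \left(6 - 0\right) p\right) - 3 = \left(p^{2} + \left(6 + 0\right) p\right) - 3 = \left(p^{2} + 6 p\right) - 3 = -3 + p^{2} + 6 p$)
$Q = 360$ ($Q = \left(-5\right) \left(-72\right) = 360$)
$\left(Q + 107\right) y{\left(7 \right)} = \left(360 + 107\right) \left(-3 + 7^{2} + 6 \cdot 7\right) = 467 \left(-3 + 49 + 42\right) = 467 \cdot 88 = 41096$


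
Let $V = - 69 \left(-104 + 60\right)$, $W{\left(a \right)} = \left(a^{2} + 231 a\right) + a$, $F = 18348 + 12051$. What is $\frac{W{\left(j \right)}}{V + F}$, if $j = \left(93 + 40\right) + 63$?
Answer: $\frac{83888}{33435} \approx 2.509$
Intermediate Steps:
$F = 30399$
$j = 196$ ($j = 133 + 63 = 196$)
$W{\left(a \right)} = a^{2} + 232 a$
$V = 3036$ ($V = \left(-69\right) \left(-44\right) = 3036$)
$\frac{W{\left(j \right)}}{V + F} = \frac{196 \left(232 + 196\right)}{3036 + 30399} = \frac{196 \cdot 428}{33435} = 83888 \cdot \frac{1}{33435} = \frac{83888}{33435}$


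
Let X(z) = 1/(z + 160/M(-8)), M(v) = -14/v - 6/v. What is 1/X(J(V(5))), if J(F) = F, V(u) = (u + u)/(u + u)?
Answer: 65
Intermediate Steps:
V(u) = 1 (V(u) = (2*u)/((2*u)) = (2*u)*(1/(2*u)) = 1)
M(v) = -20/v
X(z) = 1/(64 + z) (X(z) = 1/(z + 160/((-20/(-8)))) = 1/(z + 160/((-20*(-⅛)))) = 1/(z + 160/(5/2)) = 1/(z + 160*(⅖)) = 1/(z + 64) = 1/(64 + z))
1/X(J(V(5))) = 1/(1/(64 + 1)) = 1/(1/65) = 65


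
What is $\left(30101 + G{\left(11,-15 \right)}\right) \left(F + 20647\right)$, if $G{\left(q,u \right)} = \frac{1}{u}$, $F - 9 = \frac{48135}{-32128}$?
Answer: $\frac{149809598414581}{240960} \approx 6.2172 \cdot 10^{8}$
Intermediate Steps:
$F = \frac{241017}{32128}$ ($F = 9 + \frac{48135}{-32128} = 9 + 48135 \left(- \frac{1}{32128}\right) = 9 - \frac{48135}{32128} = \frac{241017}{32128} \approx 7.5018$)
$\left(30101 + G{\left(11,-15 \right)}\right) \left(F + 20647\right) = \left(30101 + \frac{1}{-15}\right) \left(\frac{241017}{32128} + 20647\right) = \left(30101 - \frac{1}{15}\right) \frac{663587833}{32128} = \frac{451514}{15} \cdot \frac{663587833}{32128} = \frac{149809598414581}{240960}$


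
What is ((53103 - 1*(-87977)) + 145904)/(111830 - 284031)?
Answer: -286984/172201 ≈ -1.6666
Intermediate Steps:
((53103 - 1*(-87977)) + 145904)/(111830 - 284031) = ((53103 + 87977) + 145904)/(-172201) = (141080 + 145904)*(-1/172201) = 286984*(-1/172201) = -286984/172201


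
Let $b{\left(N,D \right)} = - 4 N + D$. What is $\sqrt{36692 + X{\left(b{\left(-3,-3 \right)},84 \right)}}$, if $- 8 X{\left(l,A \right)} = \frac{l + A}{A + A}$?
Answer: $\frac{\sqrt{115065895}}{56} \approx 191.55$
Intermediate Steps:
$b{\left(N,D \right)} = D - 4 N$
$X{\left(l,A \right)} = - \frac{A + l}{16 A}$ ($X{\left(l,A \right)} = - \frac{\left(l + A\right) \frac{1}{A + A}}{8} = - \frac{\left(A + l\right) \frac{1}{2 A}}{8} = - \frac{\frac{1}{2} \frac{1}{A} \left(A + l\right)}{8} = - \frac{A + l}{16 A}$)
$\sqrt{36692 + X{\left(b{\left(-3,-3 \right)},84 \right)}} = \sqrt{36692 + \frac{\left(-1\right) 84 - \left(-3 - -12\right)}{16 \cdot 84}} = \sqrt{36692 + \frac{1}{16} \cdot \frac{1}{84} \left(-84 - \left(-3 + 12\right)\right)} = \sqrt{36692 + \frac{1}{16} \cdot \frac{1}{84} \left(-84 - 9\right)} = \sqrt{36692 + \frac{1}{16} \cdot \frac{1}{84} \left(-93\right)} = \sqrt{36692 - \frac{31}{448}} = \sqrt{\frac{16437985}{448}} = \frac{\sqrt{115065895}}{56}$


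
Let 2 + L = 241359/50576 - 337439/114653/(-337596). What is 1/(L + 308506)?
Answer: 489403648113072/150985318595890448377 ≈ 3.2414e-6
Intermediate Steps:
L = 1356731119057945/489403648113072 (L = -2 + (241359/50576 - 337439/114653/(-337596)) = -2 + (241359*(1/50576) - 337439*1/114653*(-1/337596)) = -2 + (241359/50576 - 337439/114653*(-1/337596)) = -2 + (241359/50576 + 337439/38706394188) = -2 + 2335538415284089/489403648113072 = 1356731119057945/489403648113072 ≈ 2.7722)
1/(L + 308506) = 1/(1356731119057945/489403648113072 + 308506) = 1/(150985318595890448377/489403648113072) = 489403648113072/150985318595890448377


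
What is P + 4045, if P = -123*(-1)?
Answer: 4168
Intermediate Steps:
P = 123
P + 4045 = 123 + 4045 = 4168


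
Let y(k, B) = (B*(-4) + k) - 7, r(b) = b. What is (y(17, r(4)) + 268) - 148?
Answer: 114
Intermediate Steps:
y(k, B) = -7 + k - 4*B (y(k, B) = (-4*B + k) - 7 = (k - 4*B) - 7 = -7 + k - 4*B)
(y(17, r(4)) + 268) - 148 = ((-7 + 17 - 4*4) + 268) - 148 = ((-7 + 17 - 16) + 268) - 148 = (-6 + 268) - 148 = 262 - 148 = 114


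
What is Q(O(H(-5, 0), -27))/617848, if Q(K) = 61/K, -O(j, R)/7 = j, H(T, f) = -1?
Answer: 61/4324936 ≈ 1.4104e-5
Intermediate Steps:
O(j, R) = -7*j
Q(O(H(-5, 0), -27))/617848 = (61/((-7*(-1))))/617848 = (61/7)*(1/617848) = 61/4324936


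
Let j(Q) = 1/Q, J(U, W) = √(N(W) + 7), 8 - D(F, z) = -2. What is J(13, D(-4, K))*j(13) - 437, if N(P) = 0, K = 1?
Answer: -437 + √7/13 ≈ -436.80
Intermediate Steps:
D(F, z) = 10 (D(F, z) = 8 - 1*(-2) = 8 + 2 = 10)
J(U, W) = √7 (J(U, W) = √(0 + 7) = √7)
J(13, D(-4, K))*j(13) - 437 = √7/13 - 437 = -437 + √7/13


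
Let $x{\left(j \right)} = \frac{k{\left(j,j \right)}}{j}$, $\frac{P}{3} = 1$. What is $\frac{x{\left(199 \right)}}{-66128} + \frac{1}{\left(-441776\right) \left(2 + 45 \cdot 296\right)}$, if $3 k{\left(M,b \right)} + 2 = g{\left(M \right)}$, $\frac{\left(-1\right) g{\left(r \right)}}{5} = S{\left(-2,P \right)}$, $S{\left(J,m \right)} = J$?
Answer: $- \frac{2945137337}{14521493485512672} \approx -2.0281 \cdot 10^{-7}$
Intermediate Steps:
$P = 3$ ($P = 3 \cdot 1 = 3$)
$g{\left(r \right)} = 10$ ($g{\left(r \right)} = \left(-5\right) \left(-2\right) = 10$)
$k{\left(M,b \right)} = \frac{8}{3}$ ($k{\left(M,b \right)} = - \frac{2}{3} + \frac{1}{3} \cdot 10 = - \frac{2}{3} + \frac{10}{3} = \frac{8}{3}$)
$x{\left(j \right)} = \frac{8}{3 j}$
$\frac{x{\left(199 \right)}}{-66128} + \frac{1}{\left(-441776\right) \left(2 + 45 \cdot 296\right)} = \frac{\frac{8}{3} \cdot \frac{1}{199}}{-66128} + \frac{1}{\left(-441776\right) \left(2 + 45 \cdot 296\right)} = \frac{8}{3} \cdot \frac{1}{199} \left(- \frac{1}{66128}\right) - \frac{1}{441776 \left(2 + 13320\right)} = \frac{8}{597} \left(- \frac{1}{66128}\right) - \frac{1}{441776 \cdot 13322} = - \frac{1}{4934802} - \frac{1}{5885339872} = - \frac{2945137337}{14521493485512672}$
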